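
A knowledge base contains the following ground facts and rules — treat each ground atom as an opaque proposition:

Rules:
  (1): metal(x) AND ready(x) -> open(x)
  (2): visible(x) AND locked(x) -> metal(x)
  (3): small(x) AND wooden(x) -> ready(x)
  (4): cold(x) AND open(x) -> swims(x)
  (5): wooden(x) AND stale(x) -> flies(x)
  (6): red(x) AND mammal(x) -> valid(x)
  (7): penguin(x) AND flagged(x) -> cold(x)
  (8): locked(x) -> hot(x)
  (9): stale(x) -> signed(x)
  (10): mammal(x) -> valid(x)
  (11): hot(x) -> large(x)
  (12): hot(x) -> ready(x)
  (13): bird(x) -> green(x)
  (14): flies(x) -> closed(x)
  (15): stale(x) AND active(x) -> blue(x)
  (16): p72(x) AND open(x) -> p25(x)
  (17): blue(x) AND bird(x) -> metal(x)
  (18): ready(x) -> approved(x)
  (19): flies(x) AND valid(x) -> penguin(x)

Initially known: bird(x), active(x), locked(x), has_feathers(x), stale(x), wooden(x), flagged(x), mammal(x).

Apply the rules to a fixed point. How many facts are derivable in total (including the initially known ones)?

Round 1 — (5), (8), (9), (10), (13), (15), derive flies(x), hot(x), signed(x), valid(x), green(x), blue(x).
Round 2 — (11), (12), (14), (17), (19), derive large(x), ready(x), closed(x), metal(x), penguin(x).
Round 3 — (1), (7), (18), derive open(x), cold(x), approved(x).
Round 4 — (4), derive swims(x).
Closure: {active(x), approved(x), bird(x), blue(x), closed(x), cold(x), flagged(x), flies(x), green(x), has_feathers(x), hot(x), large(x), locked(x), mammal(x), metal(x), open(x), penguin(x), ready(x), signed(x), stale(x), swims(x), valid(x), wooden(x)} — 23 facts.

23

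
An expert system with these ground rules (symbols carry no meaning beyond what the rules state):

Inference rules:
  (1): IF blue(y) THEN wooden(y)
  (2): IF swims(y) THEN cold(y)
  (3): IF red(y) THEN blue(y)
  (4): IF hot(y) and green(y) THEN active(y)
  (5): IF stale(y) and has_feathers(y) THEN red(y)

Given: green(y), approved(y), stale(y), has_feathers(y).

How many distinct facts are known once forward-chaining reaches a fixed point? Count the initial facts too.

7

Round 1 — (5), derive red(y).
Round 2 — (3), derive blue(y).
Round 3 — (1), derive wooden(y).
Closure: {approved(y), blue(y), green(y), has_feathers(y), red(y), stale(y), wooden(y)} — 7 facts.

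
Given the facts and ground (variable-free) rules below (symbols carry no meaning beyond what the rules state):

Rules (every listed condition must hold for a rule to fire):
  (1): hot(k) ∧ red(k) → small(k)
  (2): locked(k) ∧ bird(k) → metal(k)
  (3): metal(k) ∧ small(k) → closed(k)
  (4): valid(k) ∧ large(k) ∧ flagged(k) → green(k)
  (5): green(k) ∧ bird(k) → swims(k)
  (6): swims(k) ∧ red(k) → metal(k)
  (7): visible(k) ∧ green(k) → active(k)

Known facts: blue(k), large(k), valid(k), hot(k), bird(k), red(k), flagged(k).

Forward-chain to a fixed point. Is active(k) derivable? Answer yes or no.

Round 1: (1) [hot(k) ∧ red(k) → small(k)]; (4) [valid(k) ∧ large(k) ∧ flagged(k) → green(k)]. New: small(k), green(k).
Round 2: (5) [green(k) ∧ bird(k) → swims(k)]. New: swims(k).
Round 3: (6) [swims(k) ∧ red(k) → metal(k)]. New: metal(k).
Round 4: (3) [metal(k) ∧ small(k) → closed(k)]. New: closed(k).
Fixed point reached. active(k) is concluded only by (7); (7) needs visible(k) (never derived).

no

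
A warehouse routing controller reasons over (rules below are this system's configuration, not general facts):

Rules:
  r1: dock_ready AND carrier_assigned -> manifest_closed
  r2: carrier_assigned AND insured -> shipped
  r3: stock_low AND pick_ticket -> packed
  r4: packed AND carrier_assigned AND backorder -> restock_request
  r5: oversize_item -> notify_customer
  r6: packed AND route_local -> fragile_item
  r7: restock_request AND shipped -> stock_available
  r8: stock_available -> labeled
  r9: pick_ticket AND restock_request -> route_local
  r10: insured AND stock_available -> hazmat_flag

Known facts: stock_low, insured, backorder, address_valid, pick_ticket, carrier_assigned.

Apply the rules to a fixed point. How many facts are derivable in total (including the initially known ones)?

14

Round 1: r2 [carrier_assigned AND insured -> shipped]; r3 [stock_low AND pick_ticket -> packed]. New: shipped, packed.
Round 2: r4 [packed AND carrier_assigned AND backorder -> restock_request]. New: restock_request.
Round 3: r7 [restock_request AND shipped -> stock_available]; r9 [pick_ticket AND restock_request -> route_local]. New: stock_available, route_local.
Round 4: r6 [packed AND route_local -> fragile_item]; r8 [stock_available -> labeled]; r10 [insured AND stock_available -> hazmat_flag]. New: fragile_item, labeled, hazmat_flag.
Closure: {address_valid, backorder, carrier_assigned, fragile_item, hazmat_flag, insured, labeled, packed, pick_ticket, restock_request, route_local, shipped, stock_available, stock_low} — 14 facts.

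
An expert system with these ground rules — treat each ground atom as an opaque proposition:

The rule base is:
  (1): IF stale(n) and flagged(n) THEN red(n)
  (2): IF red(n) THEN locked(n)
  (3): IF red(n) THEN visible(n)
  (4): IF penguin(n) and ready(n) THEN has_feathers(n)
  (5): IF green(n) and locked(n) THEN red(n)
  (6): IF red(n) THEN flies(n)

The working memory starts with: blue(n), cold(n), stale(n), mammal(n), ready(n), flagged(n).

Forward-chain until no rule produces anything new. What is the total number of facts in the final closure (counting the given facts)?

10

Round 1 fires (1), giving red(n).
Round 2 fires (2), (3), (6), giving locked(n), visible(n), flies(n).
Closure: {blue(n), cold(n), flagged(n), flies(n), locked(n), mammal(n), ready(n), red(n), stale(n), visible(n)} — 10 facts.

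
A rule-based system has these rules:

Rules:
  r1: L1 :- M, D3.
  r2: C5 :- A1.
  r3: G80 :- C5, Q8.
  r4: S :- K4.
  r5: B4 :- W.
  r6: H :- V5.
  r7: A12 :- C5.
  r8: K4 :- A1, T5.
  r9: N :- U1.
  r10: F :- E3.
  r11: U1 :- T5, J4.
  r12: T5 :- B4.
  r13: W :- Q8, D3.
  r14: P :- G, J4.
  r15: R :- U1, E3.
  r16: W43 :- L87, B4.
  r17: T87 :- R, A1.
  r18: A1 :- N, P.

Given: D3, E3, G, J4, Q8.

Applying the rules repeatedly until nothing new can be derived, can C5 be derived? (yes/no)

Round 1 fires r10, r13, r14, giving F, W, P.
Round 2 fires r5, giving B4.
Round 3 fires r12, giving T5.
Round 4 fires r11, giving U1.
Round 5 fires r9, r15, giving N, R.
Round 6 fires r18, giving A1.
Round 7 fires r2, r8, r17, giving C5, K4, T87.
Round 8 fires r3, r4, r7, giving G80, S, A12.
C5 appears in round 7, so it is derivable.

yes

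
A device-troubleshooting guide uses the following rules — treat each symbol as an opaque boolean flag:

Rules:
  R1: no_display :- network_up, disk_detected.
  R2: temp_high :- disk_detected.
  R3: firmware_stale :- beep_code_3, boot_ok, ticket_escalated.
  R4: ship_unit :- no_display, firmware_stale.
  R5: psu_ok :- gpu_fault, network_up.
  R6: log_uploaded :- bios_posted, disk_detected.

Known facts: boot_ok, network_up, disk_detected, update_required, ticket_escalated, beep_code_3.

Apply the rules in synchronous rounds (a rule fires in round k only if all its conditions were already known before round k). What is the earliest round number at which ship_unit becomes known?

Round 1: R1 [no_display :- network_up, disk_detected.]; R2 [temp_high :- disk_detected.]; R3 [firmware_stale :- beep_code_3, boot_ok, ticket_escalated.]. New: no_display, temp_high, firmware_stale.
Round 2: R4 [ship_unit :- no_display, firmware_stale.]. New: ship_unit.
ship_unit first appears in round 2.

2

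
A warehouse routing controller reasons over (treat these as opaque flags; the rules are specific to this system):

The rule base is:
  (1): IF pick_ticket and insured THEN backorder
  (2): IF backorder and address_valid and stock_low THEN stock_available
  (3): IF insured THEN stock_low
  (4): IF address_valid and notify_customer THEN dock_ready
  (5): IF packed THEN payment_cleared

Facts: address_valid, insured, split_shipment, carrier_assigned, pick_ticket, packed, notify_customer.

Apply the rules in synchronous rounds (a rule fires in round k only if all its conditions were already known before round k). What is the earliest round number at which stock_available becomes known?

2

Round 1 fires (1), (3), (4), (5), giving backorder, stock_low, dock_ready, payment_cleared.
Round 2 fires (2), giving stock_available.
stock_available first appears in round 2.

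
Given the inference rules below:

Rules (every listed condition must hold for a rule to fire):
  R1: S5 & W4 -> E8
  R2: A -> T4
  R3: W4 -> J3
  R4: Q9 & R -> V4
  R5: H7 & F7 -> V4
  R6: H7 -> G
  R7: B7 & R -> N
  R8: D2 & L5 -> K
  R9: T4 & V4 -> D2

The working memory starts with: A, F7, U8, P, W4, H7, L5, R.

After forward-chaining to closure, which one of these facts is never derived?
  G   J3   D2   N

N

Round 1 fires R2, R3, R5, R6, giving T4, J3, V4, G.
Round 2 fires R9, giving D2.
Round 3 fires R8, giving K.
Derived: D2 (round 2), G (round 1), J3 (round 1). N never appears in any round.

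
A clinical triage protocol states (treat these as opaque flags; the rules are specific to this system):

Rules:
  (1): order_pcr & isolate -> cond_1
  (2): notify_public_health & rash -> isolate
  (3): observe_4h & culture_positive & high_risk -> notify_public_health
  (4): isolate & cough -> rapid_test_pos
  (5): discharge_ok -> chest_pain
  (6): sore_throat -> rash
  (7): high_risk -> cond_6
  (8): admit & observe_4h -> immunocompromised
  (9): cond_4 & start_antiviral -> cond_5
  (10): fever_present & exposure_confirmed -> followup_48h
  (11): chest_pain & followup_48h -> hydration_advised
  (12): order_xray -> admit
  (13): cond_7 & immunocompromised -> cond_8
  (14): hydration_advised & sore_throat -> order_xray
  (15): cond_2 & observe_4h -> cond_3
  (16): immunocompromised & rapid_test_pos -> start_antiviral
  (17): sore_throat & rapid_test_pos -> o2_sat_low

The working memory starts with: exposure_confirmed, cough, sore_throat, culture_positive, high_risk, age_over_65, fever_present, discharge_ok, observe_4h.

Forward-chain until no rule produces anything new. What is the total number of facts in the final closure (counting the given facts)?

22

Round 1 fires (3), (5), (6), (7), (10), giving notify_public_health, chest_pain, rash, cond_6, followup_48h.
Round 2 fires (2), (11), giving isolate, hydration_advised.
Round 3 fires (4), (14), giving rapid_test_pos, order_xray.
Round 4 fires (12), (17), giving admit, o2_sat_low.
Round 5 fires (8), giving immunocompromised.
Round 6 fires (16), giving start_antiviral.
Closure: {admit, age_over_65, chest_pain, cond_6, cough, culture_positive, discharge_ok, exposure_confirmed, fever_present, followup_48h, high_risk, hydration_advised, immunocompromised, isolate, notify_public_health, o2_sat_low, observe_4h, order_xray, rapid_test_pos, rash, sore_throat, start_antiviral} — 22 facts.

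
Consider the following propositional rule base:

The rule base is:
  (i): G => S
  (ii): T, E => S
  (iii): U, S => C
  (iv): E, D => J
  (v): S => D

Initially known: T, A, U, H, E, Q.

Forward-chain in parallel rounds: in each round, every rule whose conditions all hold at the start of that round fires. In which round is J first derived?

3

Round 1 fires (ii), giving S.
Round 2 fires (iii), (v), giving C, D.
Round 3 fires (iv), giving J.
J first appears in round 3.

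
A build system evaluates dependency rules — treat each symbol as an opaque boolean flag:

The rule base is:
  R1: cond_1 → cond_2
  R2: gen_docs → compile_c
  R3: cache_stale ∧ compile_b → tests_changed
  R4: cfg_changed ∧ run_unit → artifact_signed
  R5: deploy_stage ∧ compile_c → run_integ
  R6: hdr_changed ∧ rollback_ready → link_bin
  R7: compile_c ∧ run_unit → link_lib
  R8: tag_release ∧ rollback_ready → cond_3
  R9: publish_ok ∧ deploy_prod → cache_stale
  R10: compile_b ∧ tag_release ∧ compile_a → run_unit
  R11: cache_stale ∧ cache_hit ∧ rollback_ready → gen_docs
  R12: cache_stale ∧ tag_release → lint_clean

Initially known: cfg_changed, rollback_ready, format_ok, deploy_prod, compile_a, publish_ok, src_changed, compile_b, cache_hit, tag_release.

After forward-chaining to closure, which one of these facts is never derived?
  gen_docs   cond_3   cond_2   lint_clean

Round 1 — R8, R9, R10, derive cond_3, cache_stale, run_unit.
Round 2 — R3, R4, R11, R12, derive tests_changed, artifact_signed, gen_docs, lint_clean.
Round 3 — R2, derive compile_c.
Round 4 — R7, derive link_lib.
Derived: lint_clean (round 2), cond_3 (round 1), gen_docs (round 2). cond_2 never appears in any round.

cond_2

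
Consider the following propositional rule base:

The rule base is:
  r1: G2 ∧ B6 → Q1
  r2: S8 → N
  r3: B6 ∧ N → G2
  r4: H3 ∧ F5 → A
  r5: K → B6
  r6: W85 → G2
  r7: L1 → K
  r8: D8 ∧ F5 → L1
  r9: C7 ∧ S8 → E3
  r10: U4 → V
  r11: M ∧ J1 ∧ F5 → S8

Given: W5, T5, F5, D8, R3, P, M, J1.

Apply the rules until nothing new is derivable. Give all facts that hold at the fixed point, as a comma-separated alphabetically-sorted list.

B6, D8, F5, G2, J1, K, L1, M, N, P, Q1, R3, S8, T5, W5

Round 1 — r8, r11, derive L1, S8.
Round 2 — r2, r7, derive N, K.
Round 3 — r5, derive B6.
Round 4 — r3, derive G2.
Round 5 — r1, derive Q1.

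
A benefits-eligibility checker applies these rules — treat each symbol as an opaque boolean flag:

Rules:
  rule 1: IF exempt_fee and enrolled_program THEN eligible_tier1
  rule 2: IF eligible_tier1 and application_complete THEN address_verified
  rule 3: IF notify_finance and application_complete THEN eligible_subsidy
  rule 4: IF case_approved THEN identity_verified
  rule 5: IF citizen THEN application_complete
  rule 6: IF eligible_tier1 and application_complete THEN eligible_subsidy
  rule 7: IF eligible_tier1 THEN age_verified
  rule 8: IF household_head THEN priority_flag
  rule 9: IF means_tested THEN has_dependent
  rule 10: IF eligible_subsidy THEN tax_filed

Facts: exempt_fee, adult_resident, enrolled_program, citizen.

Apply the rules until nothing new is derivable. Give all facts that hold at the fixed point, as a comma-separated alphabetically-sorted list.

address_verified, adult_resident, age_verified, application_complete, citizen, eligible_subsidy, eligible_tier1, enrolled_program, exempt_fee, tax_filed

[1] rule 1 [IF exempt_fee and enrolled_program THEN eligible_tier1]; rule 5 [IF citizen THEN application_complete]. ⇒ new: eligible_tier1, application_complete.
[2] rule 2 [IF eligible_tier1 and application_complete THEN address_verified]; rule 6 [IF eligible_tier1 and application_complete THEN eligible_subsidy]; rule 7 [IF eligible_tier1 THEN age_verified]. ⇒ new: address_verified, eligible_subsidy, age_verified.
[3] rule 10 [IF eligible_subsidy THEN tax_filed]. ⇒ new: tax_filed.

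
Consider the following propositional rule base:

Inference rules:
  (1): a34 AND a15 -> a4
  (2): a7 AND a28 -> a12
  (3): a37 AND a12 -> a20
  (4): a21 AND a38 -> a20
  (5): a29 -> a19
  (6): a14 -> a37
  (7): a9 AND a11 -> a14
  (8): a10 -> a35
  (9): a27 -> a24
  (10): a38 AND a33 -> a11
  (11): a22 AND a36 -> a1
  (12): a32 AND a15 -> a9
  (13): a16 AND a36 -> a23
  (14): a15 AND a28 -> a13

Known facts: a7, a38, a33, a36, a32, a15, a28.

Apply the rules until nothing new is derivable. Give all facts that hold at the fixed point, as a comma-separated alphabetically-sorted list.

Round 1: (2) [a7 AND a28 -> a12]; (10) [a38 AND a33 -> a11]; (12) [a32 AND a15 -> a9]; (14) [a15 AND a28 -> a13]. New: a12, a11, a9, a13.
Round 2: (7) [a9 AND a11 -> a14]. New: a14.
Round 3: (6) [a14 -> a37]. New: a37.
Round 4: (3) [a37 AND a12 -> a20]. New: a20.

a11, a12, a13, a14, a15, a20, a28, a32, a33, a36, a37, a38, a7, a9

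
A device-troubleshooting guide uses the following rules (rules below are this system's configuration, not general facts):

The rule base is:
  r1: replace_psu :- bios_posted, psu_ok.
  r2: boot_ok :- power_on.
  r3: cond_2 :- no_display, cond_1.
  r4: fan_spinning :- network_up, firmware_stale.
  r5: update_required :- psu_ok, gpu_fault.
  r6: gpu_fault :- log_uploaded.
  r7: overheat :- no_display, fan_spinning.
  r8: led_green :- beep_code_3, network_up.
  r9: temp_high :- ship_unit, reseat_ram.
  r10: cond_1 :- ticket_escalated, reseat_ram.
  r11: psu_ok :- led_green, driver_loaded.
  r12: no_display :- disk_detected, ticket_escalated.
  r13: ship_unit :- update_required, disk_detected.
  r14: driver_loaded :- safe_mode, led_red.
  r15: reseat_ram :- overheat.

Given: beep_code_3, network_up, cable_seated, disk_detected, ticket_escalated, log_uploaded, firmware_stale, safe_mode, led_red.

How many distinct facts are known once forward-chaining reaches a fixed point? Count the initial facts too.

22

Round 1: r4 [fan_spinning :- network_up, firmware_stale.]; r6 [gpu_fault :- log_uploaded.]; r8 [led_green :- beep_code_3, network_up.]; r12 [no_display :- disk_detected, ticket_escalated.]; r14 [driver_loaded :- safe_mode, led_red.]. New: fan_spinning, gpu_fault, led_green, no_display, driver_loaded.
Round 2: r7 [overheat :- no_display, fan_spinning.]; r11 [psu_ok :- led_green, driver_loaded.]. New: overheat, psu_ok.
Round 3: r5 [update_required :- psu_ok, gpu_fault.]; r15 [reseat_ram :- overheat.]. New: update_required, reseat_ram.
Round 4: r10 [cond_1 :- ticket_escalated, reseat_ram.]; r13 [ship_unit :- update_required, disk_detected.]. New: cond_1, ship_unit.
Round 5: r3 [cond_2 :- no_display, cond_1.]; r9 [temp_high :- ship_unit, reseat_ram.]. New: cond_2, temp_high.
Closure: {beep_code_3, cable_seated, cond_1, cond_2, disk_detected, driver_loaded, fan_spinning, firmware_stale, gpu_fault, led_green, led_red, log_uploaded, network_up, no_display, overheat, psu_ok, reseat_ram, safe_mode, ship_unit, temp_high, ticket_escalated, update_required} — 22 facts.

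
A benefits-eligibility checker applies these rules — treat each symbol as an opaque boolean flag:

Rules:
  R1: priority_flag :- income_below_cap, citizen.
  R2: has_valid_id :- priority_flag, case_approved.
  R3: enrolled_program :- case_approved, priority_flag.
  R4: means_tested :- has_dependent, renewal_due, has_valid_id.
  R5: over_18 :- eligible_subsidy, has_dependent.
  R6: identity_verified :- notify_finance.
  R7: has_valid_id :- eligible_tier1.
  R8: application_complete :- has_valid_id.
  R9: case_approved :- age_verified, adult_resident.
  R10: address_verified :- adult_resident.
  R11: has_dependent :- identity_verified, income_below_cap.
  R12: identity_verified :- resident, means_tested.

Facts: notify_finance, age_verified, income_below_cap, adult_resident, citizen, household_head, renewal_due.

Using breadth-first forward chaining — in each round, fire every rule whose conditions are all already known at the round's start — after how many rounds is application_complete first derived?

3

Round 1: R1 [priority_flag :- income_below_cap, citizen.]; R6 [identity_verified :- notify_finance.]; R9 [case_approved :- age_verified, adult_resident.]; R10 [address_verified :- adult_resident.]. New: priority_flag, identity_verified, case_approved, address_verified.
Round 2: R2 [has_valid_id :- priority_flag, case_approved.]; R3 [enrolled_program :- case_approved, priority_flag.]; R11 [has_dependent :- identity_verified, income_below_cap.]. New: has_valid_id, enrolled_program, has_dependent.
Round 3: R4 [means_tested :- has_dependent, renewal_due, has_valid_id.]; R8 [application_complete :- has_valid_id.]. New: means_tested, application_complete.
application_complete first appears in round 3.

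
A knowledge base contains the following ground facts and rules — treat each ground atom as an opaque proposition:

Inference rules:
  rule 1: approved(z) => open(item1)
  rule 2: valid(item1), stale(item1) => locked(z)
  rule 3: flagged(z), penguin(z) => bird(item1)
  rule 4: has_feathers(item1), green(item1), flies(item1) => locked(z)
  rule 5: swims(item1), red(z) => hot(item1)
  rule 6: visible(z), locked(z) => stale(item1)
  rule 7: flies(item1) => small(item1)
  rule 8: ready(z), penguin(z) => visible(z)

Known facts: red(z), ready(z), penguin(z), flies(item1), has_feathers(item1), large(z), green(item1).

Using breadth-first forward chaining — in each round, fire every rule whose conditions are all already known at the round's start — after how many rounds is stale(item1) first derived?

2

Round 1: rule 4 [has_feathers(item1), green(item1), flies(item1) => locked(z)]; rule 7 [flies(item1) => small(item1)]; rule 8 [ready(z), penguin(z) => visible(z)]. Adds locked(z), small(item1), visible(z).
Round 2: rule 6 [visible(z), locked(z) => stale(item1)]. Adds stale(item1).
stale(item1) first appears in round 2.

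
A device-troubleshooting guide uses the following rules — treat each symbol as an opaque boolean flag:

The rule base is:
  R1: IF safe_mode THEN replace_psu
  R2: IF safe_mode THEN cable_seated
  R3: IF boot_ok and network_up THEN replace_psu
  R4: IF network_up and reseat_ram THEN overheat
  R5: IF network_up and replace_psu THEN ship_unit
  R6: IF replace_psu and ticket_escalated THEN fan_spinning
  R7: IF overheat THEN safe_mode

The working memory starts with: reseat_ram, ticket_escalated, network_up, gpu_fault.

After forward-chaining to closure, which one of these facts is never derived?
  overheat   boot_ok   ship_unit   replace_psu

Round 1: R4 [IF network_up and reseat_ram THEN overheat]. Adds overheat.
Round 2: R7 [IF overheat THEN safe_mode]. Adds safe_mode.
Round 3: R1 [IF safe_mode THEN replace_psu]; R2 [IF safe_mode THEN cable_seated]. Adds replace_psu, cable_seated.
Round 4: R5 [IF network_up and replace_psu THEN ship_unit]; R6 [IF replace_psu and ticket_escalated THEN fan_spinning]. Adds ship_unit, fan_spinning.
Derived: overheat (round 1), ship_unit (round 4), replace_psu (round 3). boot_ok never appears in any round.

boot_ok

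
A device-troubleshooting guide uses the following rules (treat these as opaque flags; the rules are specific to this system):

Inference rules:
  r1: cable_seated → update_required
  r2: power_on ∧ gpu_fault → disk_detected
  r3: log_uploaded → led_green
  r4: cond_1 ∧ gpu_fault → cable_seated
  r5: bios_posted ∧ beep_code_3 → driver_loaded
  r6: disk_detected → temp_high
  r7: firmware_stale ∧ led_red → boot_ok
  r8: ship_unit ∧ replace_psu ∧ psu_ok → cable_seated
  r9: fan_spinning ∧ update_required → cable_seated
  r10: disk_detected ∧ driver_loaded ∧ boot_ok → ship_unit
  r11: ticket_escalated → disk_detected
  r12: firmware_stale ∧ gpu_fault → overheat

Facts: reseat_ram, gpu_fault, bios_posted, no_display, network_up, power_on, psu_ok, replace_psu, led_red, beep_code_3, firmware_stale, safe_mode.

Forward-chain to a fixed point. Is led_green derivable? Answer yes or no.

no

Round 1: r2 [power_on ∧ gpu_fault → disk_detected]; r5 [bios_posted ∧ beep_code_3 → driver_loaded]; r7 [firmware_stale ∧ led_red → boot_ok]; r12 [firmware_stale ∧ gpu_fault → overheat]. Adds disk_detected, driver_loaded, boot_ok, overheat.
Round 2: r6 [disk_detected → temp_high]; r10 [disk_detected ∧ driver_loaded ∧ boot_ok → ship_unit]. Adds temp_high, ship_unit.
Round 3: r8 [ship_unit ∧ replace_psu ∧ psu_ok → cable_seated]. Adds cable_seated.
Round 4: r1 [cable_seated → update_required]. Adds update_required.
Fixed point reached. led_green is concluded only by r3; r3 needs log_uploaded (never derived).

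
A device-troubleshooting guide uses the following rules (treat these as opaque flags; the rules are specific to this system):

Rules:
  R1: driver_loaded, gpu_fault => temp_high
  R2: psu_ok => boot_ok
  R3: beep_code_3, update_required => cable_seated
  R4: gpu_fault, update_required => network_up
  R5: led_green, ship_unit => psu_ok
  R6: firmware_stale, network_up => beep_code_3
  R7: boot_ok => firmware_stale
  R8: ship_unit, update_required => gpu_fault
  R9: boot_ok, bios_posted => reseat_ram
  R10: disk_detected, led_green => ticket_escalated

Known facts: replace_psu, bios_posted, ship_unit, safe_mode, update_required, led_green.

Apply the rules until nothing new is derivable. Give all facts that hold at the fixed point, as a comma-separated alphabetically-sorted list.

Round 1 fires R5, R8, giving psu_ok, gpu_fault.
Round 2 fires R2, R4, giving boot_ok, network_up.
Round 3 fires R7, R9, giving firmware_stale, reseat_ram.
Round 4 fires R6, giving beep_code_3.
Round 5 fires R3, giving cable_seated.

beep_code_3, bios_posted, boot_ok, cable_seated, firmware_stale, gpu_fault, led_green, network_up, psu_ok, replace_psu, reseat_ram, safe_mode, ship_unit, update_required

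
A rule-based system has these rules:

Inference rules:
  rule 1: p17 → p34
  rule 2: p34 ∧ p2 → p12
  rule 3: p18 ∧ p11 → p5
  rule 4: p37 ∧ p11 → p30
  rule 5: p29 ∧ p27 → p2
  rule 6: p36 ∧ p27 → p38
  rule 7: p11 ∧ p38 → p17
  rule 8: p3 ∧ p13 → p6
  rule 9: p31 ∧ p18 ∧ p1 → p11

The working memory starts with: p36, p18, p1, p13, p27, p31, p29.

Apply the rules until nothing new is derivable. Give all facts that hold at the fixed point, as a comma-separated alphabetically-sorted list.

p1, p11, p12, p13, p17, p18, p2, p27, p29, p31, p34, p36, p38, p5

Round 1: rule 5 [p29 ∧ p27 → p2]; rule 6 [p36 ∧ p27 → p38]; rule 9 [p31 ∧ p18 ∧ p1 → p11]. Adds p2, p38, p11.
Round 2: rule 3 [p18 ∧ p11 → p5]; rule 7 [p11 ∧ p38 → p17]. Adds p5, p17.
Round 3: rule 1 [p17 → p34]. Adds p34.
Round 4: rule 2 [p34 ∧ p2 → p12]. Adds p12.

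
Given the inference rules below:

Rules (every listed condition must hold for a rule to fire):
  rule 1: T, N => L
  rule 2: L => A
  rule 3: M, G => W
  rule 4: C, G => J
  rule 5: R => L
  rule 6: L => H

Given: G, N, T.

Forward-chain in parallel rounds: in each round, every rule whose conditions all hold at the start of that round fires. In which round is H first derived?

Round 1: rule 1 [T, N => L]. New: L.
Round 2: rule 2 [L => A]; rule 6 [L => H]. New: A, H.
H first appears in round 2.

2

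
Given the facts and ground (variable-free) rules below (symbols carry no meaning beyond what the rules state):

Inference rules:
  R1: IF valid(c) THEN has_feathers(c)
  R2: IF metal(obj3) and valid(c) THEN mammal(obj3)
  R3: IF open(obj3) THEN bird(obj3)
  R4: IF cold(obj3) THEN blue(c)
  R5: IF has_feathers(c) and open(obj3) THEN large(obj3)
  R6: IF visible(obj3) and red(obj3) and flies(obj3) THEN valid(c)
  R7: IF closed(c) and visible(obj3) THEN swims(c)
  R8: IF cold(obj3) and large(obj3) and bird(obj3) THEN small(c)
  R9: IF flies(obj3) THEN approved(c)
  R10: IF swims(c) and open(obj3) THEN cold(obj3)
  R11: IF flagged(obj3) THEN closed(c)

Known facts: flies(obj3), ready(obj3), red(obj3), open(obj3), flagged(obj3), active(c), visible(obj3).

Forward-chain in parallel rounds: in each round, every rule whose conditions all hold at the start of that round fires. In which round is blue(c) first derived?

Round 1 fires R3, R6, R9, R11, giving bird(obj3), valid(c), approved(c), closed(c).
Round 2 fires R1, R7, giving has_feathers(c), swims(c).
Round 3 fires R5, R10, giving large(obj3), cold(obj3).
Round 4 fires R4, R8, giving blue(c), small(c).
blue(c) first appears in round 4.

4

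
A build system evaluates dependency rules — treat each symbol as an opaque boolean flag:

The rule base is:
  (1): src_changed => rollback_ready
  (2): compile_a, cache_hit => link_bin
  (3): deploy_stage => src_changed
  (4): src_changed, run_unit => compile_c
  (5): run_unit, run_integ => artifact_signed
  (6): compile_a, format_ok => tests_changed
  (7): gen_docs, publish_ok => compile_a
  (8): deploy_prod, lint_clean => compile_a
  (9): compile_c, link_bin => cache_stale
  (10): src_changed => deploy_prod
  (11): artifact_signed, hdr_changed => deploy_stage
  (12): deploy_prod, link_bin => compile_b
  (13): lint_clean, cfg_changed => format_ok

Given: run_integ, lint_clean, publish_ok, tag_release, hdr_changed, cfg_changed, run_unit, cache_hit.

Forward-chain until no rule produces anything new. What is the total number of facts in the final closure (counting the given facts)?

Round 1 fires (5), (13), giving artifact_signed, format_ok.
Round 2 fires (11), giving deploy_stage.
Round 3 fires (3), giving src_changed.
Round 4 fires (1), (4), (10), giving rollback_ready, compile_c, deploy_prod.
Round 5 fires (8), giving compile_a.
Round 6 fires (2), (6), giving link_bin, tests_changed.
Round 7 fires (9), (12), giving cache_stale, compile_b.
Closure: {artifact_signed, cache_hit, cache_stale, cfg_changed, compile_a, compile_b, compile_c, deploy_prod, deploy_stage, format_ok, hdr_changed, link_bin, lint_clean, publish_ok, rollback_ready, run_integ, run_unit, src_changed, tag_release, tests_changed} — 20 facts.

20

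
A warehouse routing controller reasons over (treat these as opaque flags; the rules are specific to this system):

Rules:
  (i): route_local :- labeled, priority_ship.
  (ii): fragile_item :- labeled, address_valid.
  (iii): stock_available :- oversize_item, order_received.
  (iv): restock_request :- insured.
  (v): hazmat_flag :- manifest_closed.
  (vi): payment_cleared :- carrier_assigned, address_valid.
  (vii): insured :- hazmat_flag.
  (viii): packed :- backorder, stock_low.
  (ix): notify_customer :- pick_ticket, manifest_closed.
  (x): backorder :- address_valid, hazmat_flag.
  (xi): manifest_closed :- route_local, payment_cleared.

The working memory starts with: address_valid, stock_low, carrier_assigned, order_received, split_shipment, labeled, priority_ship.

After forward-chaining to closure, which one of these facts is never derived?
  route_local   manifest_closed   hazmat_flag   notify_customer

Round 1: (i) [route_local :- labeled, priority_ship.]; (ii) [fragile_item :- labeled, address_valid.]; (vi) [payment_cleared :- carrier_assigned, address_valid.]. Adds route_local, fragile_item, payment_cleared.
Round 2: (xi) [manifest_closed :- route_local, payment_cleared.]. Adds manifest_closed.
Round 3: (v) [hazmat_flag :- manifest_closed.]. Adds hazmat_flag.
Round 4: (vii) [insured :- hazmat_flag.]; (x) [backorder :- address_valid, hazmat_flag.]. Adds insured, backorder.
Round 5: (iv) [restock_request :- insured.]; (viii) [packed :- backorder, stock_low.]. Adds restock_request, packed.
Derived: hazmat_flag (round 3), route_local (round 1), manifest_closed (round 2). notify_customer never appears in any round.

notify_customer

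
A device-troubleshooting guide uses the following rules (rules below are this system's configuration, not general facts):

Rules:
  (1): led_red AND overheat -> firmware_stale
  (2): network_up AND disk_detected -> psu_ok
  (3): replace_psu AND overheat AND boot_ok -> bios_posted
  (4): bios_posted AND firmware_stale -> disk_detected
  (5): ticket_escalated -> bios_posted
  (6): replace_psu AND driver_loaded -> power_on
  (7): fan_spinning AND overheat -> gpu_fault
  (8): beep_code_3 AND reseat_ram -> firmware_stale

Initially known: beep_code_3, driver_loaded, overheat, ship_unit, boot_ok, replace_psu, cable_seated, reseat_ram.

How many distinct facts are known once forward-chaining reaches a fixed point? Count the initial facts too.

[1] (3) [replace_psu AND overheat AND boot_ok -> bios_posted]; (6) [replace_psu AND driver_loaded -> power_on]; (8) [beep_code_3 AND reseat_ram -> firmware_stale]. ⇒ new: bios_posted, power_on, firmware_stale.
[2] (4) [bios_posted AND firmware_stale -> disk_detected]. ⇒ new: disk_detected.
Closure: {beep_code_3, bios_posted, boot_ok, cable_seated, disk_detected, driver_loaded, firmware_stale, overheat, power_on, replace_psu, reseat_ram, ship_unit} — 12 facts.

12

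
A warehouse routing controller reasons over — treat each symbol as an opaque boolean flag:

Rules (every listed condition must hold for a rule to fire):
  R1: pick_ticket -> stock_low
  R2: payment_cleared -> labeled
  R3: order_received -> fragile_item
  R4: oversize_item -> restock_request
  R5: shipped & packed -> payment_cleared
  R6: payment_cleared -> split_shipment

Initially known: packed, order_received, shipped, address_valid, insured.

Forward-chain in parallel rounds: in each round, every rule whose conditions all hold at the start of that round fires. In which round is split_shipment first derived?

Round 1 — R3, R5, derive fragile_item, payment_cleared.
Round 2 — R2, R6, derive labeled, split_shipment.
split_shipment first appears in round 2.

2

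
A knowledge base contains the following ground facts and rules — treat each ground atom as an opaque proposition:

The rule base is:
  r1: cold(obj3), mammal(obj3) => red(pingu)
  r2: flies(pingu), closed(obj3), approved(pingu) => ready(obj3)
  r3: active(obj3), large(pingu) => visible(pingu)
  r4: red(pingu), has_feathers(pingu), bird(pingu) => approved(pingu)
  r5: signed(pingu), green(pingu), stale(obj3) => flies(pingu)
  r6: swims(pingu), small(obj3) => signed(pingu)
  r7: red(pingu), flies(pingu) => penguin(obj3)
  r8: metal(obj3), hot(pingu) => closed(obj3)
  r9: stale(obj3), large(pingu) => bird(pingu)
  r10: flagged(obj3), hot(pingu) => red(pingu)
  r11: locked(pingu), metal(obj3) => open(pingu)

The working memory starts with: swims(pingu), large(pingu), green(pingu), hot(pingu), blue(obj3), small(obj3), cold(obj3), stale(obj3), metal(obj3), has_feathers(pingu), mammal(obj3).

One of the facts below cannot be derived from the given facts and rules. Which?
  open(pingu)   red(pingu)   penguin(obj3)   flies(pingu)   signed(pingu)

open(pingu)

[1] r1 [cold(obj3), mammal(obj3) => red(pingu)]; r6 [swims(pingu), small(obj3) => signed(pingu)]; r8 [metal(obj3), hot(pingu) => closed(obj3)]; r9 [stale(obj3), large(pingu) => bird(pingu)]. ⇒ new: red(pingu), signed(pingu), closed(obj3), bird(pingu).
[2] r4 [red(pingu), has_feathers(pingu), bird(pingu) => approved(pingu)]; r5 [signed(pingu), green(pingu), stale(obj3) => flies(pingu)]. ⇒ new: approved(pingu), flies(pingu).
[3] r2 [flies(pingu), closed(obj3), approved(pingu) => ready(obj3)]; r7 [red(pingu), flies(pingu) => penguin(obj3)]. ⇒ new: ready(obj3), penguin(obj3).
Derived: penguin(obj3) (round 3), signed(pingu) (round 1), red(pingu) (round 1), flies(pingu) (round 2). open(pingu) never appears in any round.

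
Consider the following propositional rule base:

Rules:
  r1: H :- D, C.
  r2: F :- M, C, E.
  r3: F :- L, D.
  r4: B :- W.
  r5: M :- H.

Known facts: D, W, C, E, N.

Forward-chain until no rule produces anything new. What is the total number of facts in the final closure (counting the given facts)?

9

Round 1: r1 [H :- D, C.]; r4 [B :- W.]. Adds H, B.
Round 2: r5 [M :- H.]. Adds M.
Round 3: r2 [F :- M, C, E.]. Adds F.
Closure: {B, C, D, E, F, H, M, N, W} — 9 facts.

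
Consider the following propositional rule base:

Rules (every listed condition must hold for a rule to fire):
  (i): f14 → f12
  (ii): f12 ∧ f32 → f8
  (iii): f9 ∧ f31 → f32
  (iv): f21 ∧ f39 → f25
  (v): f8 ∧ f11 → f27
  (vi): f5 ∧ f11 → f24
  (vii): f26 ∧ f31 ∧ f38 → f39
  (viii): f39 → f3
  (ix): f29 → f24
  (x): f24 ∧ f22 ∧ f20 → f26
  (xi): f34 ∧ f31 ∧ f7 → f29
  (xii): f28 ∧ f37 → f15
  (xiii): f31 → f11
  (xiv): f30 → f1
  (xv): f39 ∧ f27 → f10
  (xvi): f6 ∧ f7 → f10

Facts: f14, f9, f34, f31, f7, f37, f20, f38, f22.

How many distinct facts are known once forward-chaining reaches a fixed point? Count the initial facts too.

Round 1: (i) [f14 → f12]; (iii) [f9 ∧ f31 → f32]; (xi) [f34 ∧ f31 ∧ f7 → f29]; (xiii) [f31 → f11]. New: f12, f32, f29, f11.
Round 2: (ii) [f12 ∧ f32 → f8]; (ix) [f29 → f24]. New: f8, f24.
Round 3: (v) [f8 ∧ f11 → f27]; (x) [f24 ∧ f22 ∧ f20 → f26]. New: f27, f26.
Round 4: (vii) [f26 ∧ f31 ∧ f38 → f39]. New: f39.
Round 5: (viii) [f39 → f3]; (xv) [f39 ∧ f27 → f10]. New: f3, f10.
Closure: {f10, f11, f12, f14, f20, f22, f24, f26, f27, f29, f3, f31, f32, f34, f37, f38, f39, f7, f8, f9} — 20 facts.

20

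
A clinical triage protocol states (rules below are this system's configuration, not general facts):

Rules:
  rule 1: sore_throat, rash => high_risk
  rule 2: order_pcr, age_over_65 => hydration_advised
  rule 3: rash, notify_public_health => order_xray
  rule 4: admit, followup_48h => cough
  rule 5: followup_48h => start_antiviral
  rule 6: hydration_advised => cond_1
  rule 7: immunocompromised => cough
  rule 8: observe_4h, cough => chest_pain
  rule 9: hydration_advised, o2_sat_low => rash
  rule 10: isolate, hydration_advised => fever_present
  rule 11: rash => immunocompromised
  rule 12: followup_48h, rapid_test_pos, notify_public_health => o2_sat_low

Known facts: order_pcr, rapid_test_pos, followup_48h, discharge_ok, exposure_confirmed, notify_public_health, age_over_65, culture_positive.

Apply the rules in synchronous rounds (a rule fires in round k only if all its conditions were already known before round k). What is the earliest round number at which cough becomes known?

4

Round 1 fires rule 2, rule 5, rule 12, giving hydration_advised, start_antiviral, o2_sat_low.
Round 2 fires rule 6, rule 9, giving cond_1, rash.
Round 3 fires rule 3, rule 11, giving order_xray, immunocompromised.
Round 4 fires rule 7, giving cough.
cough first appears in round 4.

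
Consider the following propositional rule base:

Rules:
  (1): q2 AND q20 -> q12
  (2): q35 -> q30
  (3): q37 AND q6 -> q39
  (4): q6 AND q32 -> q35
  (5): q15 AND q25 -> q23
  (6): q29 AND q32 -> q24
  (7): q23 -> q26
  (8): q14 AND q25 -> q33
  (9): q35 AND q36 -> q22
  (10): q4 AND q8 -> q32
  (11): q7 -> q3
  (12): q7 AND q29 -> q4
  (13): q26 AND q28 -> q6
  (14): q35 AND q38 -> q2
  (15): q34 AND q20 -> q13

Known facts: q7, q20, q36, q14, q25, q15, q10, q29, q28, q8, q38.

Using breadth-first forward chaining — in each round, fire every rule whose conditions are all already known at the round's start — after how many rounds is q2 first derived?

5

Round 1 — (5), (8), (11), (12), derive q23, q33, q3, q4.
Round 2 — (7), (10), derive q26, q32.
Round 3 — (6), (13), derive q24, q6.
Round 4 — (4), derive q35.
Round 5 — (2), (9), (14), derive q30, q22, q2.
q2 first appears in round 5.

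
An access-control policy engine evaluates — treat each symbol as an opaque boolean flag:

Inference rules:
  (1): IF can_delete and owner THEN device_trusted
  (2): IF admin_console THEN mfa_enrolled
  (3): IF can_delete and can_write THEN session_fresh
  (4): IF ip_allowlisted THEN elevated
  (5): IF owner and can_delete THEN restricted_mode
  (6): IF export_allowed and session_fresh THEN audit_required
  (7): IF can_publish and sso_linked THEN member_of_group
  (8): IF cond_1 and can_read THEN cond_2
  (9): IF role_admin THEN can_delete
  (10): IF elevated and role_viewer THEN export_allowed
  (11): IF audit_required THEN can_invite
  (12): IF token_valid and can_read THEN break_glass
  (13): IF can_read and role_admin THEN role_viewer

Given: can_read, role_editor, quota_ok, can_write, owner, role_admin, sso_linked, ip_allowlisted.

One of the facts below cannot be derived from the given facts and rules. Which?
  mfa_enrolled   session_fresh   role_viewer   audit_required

[1] (4) [IF ip_allowlisted THEN elevated]; (9) [IF role_admin THEN can_delete]; (13) [IF can_read and role_admin THEN role_viewer]. ⇒ new: elevated, can_delete, role_viewer.
[2] (1) [IF can_delete and owner THEN device_trusted]; (3) [IF can_delete and can_write THEN session_fresh]; (5) [IF owner and can_delete THEN restricted_mode]; (10) [IF elevated and role_viewer THEN export_allowed]. ⇒ new: device_trusted, session_fresh, restricted_mode, export_allowed.
[3] (6) [IF export_allowed and session_fresh THEN audit_required]. ⇒ new: audit_required.
[4] (11) [IF audit_required THEN can_invite]. ⇒ new: can_invite.
Derived: role_viewer (round 1), audit_required (round 3), session_fresh (round 2). mfa_enrolled never appears in any round.

mfa_enrolled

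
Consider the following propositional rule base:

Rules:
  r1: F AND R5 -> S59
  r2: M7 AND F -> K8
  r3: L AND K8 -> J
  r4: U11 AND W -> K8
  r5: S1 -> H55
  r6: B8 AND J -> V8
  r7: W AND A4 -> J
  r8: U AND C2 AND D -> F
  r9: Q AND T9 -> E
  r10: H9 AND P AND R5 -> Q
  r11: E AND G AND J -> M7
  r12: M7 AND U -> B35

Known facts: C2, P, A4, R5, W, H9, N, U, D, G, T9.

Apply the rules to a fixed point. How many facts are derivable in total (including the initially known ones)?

[1] r7 [W AND A4 -> J]; r8 [U AND C2 AND D -> F]; r10 [H9 AND P AND R5 -> Q]. ⇒ new: J, F, Q.
[2] r1 [F AND R5 -> S59]; r9 [Q AND T9 -> E]. ⇒ new: S59, E.
[3] r11 [E AND G AND J -> M7]. ⇒ new: M7.
[4] r2 [M7 AND F -> K8]; r12 [M7 AND U -> B35]. ⇒ new: K8, B35.
Closure: {A4, B35, C2, D, E, F, G, H9, J, K8, M7, N, P, Q, R5, S59, T9, U, W} — 19 facts.

19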